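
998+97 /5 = 5087 /5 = 1017.40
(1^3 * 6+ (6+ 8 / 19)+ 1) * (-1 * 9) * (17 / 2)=-39015 / 38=-1026.71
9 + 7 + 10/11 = 186/11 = 16.91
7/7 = 1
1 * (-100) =-100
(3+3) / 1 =6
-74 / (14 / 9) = -333 / 7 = -47.57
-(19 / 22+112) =-2483 / 22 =-112.86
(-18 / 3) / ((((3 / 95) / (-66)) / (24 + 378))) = 5041080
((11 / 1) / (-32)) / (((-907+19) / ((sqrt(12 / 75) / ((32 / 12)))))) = 11 / 189440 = 0.00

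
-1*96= -96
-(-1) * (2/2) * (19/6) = 19/6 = 3.17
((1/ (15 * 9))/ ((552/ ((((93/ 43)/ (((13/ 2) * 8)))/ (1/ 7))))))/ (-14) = -31/ 111084480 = -0.00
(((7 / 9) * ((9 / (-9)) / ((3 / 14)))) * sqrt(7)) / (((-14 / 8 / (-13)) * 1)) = -728 * sqrt(7) / 27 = -71.34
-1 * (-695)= 695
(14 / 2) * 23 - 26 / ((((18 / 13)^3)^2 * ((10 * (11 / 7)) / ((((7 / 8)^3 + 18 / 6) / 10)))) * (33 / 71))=50828477506808029 / 316068795187200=160.81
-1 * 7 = -7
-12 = -12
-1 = -1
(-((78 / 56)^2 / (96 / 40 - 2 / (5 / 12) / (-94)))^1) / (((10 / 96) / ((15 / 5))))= -22.80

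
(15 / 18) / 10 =1 / 12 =0.08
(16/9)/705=16/6345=0.00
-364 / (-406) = 26 / 29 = 0.90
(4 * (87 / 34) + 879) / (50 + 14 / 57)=17.70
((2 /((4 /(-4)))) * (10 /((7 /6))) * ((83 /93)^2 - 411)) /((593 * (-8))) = -17739250 /11967333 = -1.48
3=3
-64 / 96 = -2 / 3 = -0.67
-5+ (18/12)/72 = -239/48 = -4.98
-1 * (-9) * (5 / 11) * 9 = 405 / 11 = 36.82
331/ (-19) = -331/ 19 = -17.42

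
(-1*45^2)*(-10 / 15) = 1350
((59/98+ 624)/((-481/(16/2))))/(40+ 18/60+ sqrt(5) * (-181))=75901640/29403398983+ 4431676400 * sqrt(5)/382244186779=0.03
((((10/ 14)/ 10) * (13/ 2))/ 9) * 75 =3.87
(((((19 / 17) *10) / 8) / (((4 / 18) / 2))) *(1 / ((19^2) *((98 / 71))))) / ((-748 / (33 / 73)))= -0.00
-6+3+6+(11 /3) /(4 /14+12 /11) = 1801 /318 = 5.66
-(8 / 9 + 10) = -98 / 9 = -10.89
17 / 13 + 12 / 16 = 107 / 52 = 2.06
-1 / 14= -0.07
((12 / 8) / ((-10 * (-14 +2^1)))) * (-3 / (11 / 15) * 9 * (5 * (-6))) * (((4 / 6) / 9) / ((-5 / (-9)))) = 81 / 44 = 1.84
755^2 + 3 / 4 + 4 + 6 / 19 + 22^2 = 43359069 / 76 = 570514.07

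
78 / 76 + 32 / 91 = 4765 / 3458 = 1.38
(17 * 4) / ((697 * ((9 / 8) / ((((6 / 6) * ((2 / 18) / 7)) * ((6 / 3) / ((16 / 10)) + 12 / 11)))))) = 824 / 255717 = 0.00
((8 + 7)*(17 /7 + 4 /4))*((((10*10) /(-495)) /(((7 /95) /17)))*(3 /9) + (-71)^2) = 417917560 /1617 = 258452.42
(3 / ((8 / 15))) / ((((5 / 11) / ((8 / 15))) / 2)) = 66 / 5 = 13.20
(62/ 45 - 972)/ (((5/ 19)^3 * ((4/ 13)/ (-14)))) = 13631226791/ 5625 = 2423329.21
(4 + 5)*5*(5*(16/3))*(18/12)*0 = 0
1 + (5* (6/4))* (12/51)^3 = 5393/4913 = 1.10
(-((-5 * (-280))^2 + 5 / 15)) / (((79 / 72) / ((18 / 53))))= -2540160432 / 4187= -606677.92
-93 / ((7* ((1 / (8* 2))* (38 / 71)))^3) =-17042290176 / 2352637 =-7243.91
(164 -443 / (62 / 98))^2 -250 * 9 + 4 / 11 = 3015784513 / 10571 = 285288.48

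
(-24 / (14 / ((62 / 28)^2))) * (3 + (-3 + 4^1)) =-11532 / 343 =-33.62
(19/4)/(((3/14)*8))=133/48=2.77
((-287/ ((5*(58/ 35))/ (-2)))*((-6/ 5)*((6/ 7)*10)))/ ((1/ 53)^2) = -58045176/ 29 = -2001557.79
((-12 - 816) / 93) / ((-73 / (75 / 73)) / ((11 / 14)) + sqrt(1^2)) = 227700 / 2287211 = 0.10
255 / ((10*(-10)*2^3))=-51 / 160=-0.32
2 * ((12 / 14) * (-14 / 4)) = -6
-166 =-166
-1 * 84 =-84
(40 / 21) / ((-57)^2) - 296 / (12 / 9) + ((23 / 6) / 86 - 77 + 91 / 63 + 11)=-3362310659 / 11735388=-286.51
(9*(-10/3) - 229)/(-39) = 259/39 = 6.64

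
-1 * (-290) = 290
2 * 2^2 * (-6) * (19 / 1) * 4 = -3648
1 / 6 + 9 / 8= 31 / 24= 1.29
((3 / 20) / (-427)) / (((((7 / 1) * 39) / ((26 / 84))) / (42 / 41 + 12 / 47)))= -411 / 806372420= -0.00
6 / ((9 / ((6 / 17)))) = 0.24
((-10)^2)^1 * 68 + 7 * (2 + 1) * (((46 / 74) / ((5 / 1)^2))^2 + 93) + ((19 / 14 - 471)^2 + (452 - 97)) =38516640062989 / 167702500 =229672.43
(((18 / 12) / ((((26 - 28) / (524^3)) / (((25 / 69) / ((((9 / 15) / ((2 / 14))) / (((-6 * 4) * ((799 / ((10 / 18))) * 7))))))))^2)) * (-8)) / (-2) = 7136331902238526372823040000 / 529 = 13490230439014227547869640.00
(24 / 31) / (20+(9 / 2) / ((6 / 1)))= 96 / 2573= 0.04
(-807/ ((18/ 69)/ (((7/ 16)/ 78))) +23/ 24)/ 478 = -13639/ 397696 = -0.03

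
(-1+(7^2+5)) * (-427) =-22631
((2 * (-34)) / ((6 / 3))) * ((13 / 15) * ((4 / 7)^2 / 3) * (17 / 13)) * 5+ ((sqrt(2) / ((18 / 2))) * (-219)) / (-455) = -20.89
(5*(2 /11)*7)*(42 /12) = 245 /11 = 22.27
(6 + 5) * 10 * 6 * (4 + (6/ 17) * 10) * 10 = 844800/ 17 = 49694.12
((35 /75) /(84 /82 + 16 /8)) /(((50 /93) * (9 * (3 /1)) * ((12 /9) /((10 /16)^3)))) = 287 /147456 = 0.00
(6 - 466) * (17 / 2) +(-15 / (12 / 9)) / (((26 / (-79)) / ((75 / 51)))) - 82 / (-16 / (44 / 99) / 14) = -60908629 / 15912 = -3827.84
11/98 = 0.11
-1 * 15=-15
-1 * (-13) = 13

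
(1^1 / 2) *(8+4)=6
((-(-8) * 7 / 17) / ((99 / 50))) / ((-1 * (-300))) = 28 / 5049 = 0.01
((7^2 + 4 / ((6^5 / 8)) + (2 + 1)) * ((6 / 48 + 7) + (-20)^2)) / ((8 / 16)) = 41158709 / 972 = 42344.35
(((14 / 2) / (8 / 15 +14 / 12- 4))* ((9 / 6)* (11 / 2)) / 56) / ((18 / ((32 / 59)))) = -0.01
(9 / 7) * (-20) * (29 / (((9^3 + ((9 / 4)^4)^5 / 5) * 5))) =-637716744110080 / 9459079139175689583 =-0.00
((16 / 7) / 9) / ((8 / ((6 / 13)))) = 4 / 273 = 0.01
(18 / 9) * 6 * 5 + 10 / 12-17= 263 / 6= 43.83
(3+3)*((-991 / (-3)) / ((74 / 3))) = 2973 / 37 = 80.35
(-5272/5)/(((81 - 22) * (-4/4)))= 5272/295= 17.87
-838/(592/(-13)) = 5447/296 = 18.40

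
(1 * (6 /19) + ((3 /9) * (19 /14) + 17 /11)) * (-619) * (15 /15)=-12571271 /8778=-1432.13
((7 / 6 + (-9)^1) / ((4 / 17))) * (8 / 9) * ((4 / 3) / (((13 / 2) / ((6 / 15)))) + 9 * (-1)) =1389461 / 5265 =263.91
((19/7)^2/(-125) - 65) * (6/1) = -2390916/6125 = -390.35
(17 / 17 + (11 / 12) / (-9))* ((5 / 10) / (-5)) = -97 / 1080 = -0.09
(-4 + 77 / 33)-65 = -200 / 3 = -66.67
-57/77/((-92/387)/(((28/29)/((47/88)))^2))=434827008/42728687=10.18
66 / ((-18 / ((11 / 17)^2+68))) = -72501 / 289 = -250.87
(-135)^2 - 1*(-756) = 18981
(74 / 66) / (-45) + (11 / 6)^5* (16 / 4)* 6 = 8857361 / 17820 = 497.05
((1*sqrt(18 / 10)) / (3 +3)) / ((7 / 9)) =9*sqrt(5) / 70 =0.29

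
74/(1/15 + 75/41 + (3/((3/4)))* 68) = 22755/84223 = 0.27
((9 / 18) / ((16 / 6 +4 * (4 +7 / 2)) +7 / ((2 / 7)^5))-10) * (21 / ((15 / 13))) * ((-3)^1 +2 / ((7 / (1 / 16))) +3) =-1780391 / 547820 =-3.25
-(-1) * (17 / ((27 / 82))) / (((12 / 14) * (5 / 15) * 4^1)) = 4879 / 108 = 45.18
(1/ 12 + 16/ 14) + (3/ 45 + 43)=44.29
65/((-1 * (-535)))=0.12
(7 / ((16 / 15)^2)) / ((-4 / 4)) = -1575 / 256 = -6.15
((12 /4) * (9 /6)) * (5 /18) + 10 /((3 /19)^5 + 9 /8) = 180757171 /17829468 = 10.14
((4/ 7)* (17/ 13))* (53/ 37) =3604/ 3367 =1.07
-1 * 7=-7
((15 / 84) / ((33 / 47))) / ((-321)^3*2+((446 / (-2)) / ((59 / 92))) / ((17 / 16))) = -235705 / 61308423073128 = -0.00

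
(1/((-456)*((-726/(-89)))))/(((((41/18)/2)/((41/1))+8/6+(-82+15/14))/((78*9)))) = 218673/92194498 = 0.00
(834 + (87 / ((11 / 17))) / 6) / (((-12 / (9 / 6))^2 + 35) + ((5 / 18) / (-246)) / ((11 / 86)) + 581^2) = 20856987 / 8223371425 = 0.00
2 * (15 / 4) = 7.50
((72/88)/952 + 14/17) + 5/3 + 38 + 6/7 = 1298995/31416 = 41.35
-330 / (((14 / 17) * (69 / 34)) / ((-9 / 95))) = 57222 / 3059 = 18.71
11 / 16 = 0.69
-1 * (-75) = 75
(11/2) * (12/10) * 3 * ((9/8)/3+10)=8217/40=205.42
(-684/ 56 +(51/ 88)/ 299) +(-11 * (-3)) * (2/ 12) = -1236307/ 184184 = -6.71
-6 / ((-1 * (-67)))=-6 / 67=-0.09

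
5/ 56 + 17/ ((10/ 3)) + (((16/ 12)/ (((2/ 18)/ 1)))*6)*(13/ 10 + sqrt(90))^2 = 2808*sqrt(10)/ 5 + 9249617/ 1400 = 8382.80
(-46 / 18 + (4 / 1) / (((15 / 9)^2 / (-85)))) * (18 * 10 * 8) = -179936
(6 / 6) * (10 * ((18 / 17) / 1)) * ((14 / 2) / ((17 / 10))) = 12600 / 289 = 43.60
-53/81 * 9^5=-38637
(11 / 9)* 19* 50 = 10450 / 9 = 1161.11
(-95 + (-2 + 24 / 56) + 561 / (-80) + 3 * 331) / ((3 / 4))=1185.89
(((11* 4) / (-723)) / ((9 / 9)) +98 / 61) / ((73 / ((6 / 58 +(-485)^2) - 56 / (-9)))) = 4185322781920 / 840294459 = 4980.78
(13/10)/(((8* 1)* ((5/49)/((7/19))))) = 4459/7600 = 0.59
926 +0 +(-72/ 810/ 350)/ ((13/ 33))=926.00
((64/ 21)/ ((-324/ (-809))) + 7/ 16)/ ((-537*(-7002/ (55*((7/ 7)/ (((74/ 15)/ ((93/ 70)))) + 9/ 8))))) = 1288879735/ 7853200314624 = 0.00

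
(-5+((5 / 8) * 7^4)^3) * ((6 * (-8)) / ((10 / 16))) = -1038096538539 / 4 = -259524134634.75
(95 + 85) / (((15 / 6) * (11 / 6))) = 432 / 11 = 39.27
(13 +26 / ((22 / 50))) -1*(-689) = 8372 / 11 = 761.09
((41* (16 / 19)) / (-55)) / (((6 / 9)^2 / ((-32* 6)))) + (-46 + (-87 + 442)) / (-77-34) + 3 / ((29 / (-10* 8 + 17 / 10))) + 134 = 394.30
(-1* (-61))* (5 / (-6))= -305 / 6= -50.83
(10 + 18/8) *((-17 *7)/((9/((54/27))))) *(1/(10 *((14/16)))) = -1666/45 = -37.02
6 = 6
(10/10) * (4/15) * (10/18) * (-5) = -0.74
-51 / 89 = -0.57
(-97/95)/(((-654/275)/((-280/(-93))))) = 746900/577809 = 1.29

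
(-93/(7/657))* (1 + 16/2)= -549909/7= -78558.43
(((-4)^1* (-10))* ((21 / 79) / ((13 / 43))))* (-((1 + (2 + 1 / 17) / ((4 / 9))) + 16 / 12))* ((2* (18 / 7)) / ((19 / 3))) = -65991240 / 331721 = -198.94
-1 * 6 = -6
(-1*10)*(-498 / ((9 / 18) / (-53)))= -527880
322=322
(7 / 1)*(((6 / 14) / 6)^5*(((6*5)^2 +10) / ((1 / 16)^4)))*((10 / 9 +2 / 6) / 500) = 173056 / 77175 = 2.24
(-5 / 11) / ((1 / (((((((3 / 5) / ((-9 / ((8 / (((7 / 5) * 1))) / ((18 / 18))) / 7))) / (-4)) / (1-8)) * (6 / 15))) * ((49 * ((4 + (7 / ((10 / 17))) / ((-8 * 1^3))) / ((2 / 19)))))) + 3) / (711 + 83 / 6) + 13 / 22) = -387539390 / 507303563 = -0.7639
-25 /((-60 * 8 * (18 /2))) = 0.01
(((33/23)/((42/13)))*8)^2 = 12.62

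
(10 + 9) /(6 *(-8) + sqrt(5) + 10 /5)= -874 /2111 -19 *sqrt(5) /2111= -0.43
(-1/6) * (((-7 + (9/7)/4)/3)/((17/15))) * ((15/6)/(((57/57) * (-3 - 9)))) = -275/4032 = -0.07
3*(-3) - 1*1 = -10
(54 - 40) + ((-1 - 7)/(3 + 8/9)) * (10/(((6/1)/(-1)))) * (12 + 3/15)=1954/35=55.83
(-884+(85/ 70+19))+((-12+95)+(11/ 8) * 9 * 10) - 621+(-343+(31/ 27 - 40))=-1254875/ 756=-1659.89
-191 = -191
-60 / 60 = -1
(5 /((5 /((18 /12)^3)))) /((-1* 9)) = -3 /8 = -0.38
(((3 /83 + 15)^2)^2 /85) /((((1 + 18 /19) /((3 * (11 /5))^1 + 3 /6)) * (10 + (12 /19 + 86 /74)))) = 31088079678210048 /167227699249675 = 185.90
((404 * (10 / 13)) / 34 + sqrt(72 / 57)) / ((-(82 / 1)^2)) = -505 / 371501 - sqrt(114) / 63878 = -0.00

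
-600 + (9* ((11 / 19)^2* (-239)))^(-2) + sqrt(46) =-593.22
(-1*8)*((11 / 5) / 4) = -22 / 5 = -4.40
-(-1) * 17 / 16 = 17 / 16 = 1.06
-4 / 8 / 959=-1 / 1918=-0.00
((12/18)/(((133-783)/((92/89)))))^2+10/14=37649562373/52709304375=0.71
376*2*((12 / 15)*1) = 3008 / 5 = 601.60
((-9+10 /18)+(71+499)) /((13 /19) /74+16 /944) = 419249516 /19557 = 21437.31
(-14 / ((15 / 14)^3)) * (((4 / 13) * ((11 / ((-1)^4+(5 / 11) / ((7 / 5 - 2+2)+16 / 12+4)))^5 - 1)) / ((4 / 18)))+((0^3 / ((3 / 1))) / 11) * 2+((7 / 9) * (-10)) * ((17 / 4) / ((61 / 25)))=-9582226501409003697789457 / 5233463066002594410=-1830953.31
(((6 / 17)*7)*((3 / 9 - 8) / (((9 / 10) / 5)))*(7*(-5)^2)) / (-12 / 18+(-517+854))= -2817500 / 51459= -54.75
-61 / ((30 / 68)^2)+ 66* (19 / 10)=-188.00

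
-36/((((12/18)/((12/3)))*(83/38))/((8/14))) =-32832/581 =-56.51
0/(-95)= 0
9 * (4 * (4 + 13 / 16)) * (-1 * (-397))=275121 / 4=68780.25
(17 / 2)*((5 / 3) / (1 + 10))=1.29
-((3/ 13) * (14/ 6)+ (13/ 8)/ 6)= -505/ 624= -0.81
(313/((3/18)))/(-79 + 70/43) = -26918/1109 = -24.27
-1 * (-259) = 259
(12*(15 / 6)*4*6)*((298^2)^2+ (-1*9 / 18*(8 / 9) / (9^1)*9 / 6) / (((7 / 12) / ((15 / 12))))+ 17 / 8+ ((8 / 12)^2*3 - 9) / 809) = 32154674268160310 / 5663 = 5678028300928.89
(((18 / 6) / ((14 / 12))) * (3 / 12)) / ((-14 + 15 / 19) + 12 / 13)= -2223 / 42490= -0.05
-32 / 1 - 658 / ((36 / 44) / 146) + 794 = -1049890 / 9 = -116654.44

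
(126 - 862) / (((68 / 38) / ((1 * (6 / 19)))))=-2208 / 17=-129.88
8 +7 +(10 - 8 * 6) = -23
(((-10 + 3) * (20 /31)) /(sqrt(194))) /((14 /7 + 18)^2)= -7 * sqrt(194) /120280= -0.00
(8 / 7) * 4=32 / 7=4.57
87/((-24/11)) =-319/8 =-39.88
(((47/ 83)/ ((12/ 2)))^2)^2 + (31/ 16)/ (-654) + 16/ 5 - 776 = -51809881942066727/ 67041522577440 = -772.80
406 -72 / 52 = 5260 / 13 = 404.62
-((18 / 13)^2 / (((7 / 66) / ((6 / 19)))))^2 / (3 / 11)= -60360360192 / 505215529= -119.47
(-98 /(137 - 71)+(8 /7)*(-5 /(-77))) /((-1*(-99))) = -2281 /160083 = -0.01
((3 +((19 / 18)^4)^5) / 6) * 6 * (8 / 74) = 75834682106734192716667729 / 117921185001663723113545728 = 0.64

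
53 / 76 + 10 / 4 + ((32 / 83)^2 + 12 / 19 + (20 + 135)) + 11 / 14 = 585524203 / 3664948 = 159.76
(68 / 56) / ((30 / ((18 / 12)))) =0.06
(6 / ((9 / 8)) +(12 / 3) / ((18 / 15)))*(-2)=-52 / 3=-17.33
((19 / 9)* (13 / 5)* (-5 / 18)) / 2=-247 / 324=-0.76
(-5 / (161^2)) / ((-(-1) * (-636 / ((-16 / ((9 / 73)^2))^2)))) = 9087437120 / 27040761279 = 0.34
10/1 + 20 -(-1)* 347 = 377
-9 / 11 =-0.82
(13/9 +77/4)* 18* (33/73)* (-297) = -7301745/146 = -50011.95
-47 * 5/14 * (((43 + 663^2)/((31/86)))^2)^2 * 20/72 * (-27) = 1800408646674689074777169495577600/6464647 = 278500689469152619590392100.00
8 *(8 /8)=8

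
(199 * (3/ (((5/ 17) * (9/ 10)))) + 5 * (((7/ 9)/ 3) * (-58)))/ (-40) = -7358/ 135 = -54.50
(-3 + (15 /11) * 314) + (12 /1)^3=23685 /11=2153.18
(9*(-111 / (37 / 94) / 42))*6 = -2538 / 7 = -362.57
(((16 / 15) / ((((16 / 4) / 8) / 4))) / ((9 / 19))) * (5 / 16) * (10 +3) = 1976 / 27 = 73.19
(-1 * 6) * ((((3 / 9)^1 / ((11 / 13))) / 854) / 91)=-1 / 32879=-0.00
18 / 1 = 18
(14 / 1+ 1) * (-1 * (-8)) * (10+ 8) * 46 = 99360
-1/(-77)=1/77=0.01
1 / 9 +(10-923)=-8216 / 9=-912.89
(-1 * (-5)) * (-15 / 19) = -75 / 19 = -3.95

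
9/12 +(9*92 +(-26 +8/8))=803.75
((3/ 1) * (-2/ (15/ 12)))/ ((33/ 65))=-104/ 11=-9.45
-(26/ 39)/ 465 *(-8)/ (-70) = -8/ 48825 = -0.00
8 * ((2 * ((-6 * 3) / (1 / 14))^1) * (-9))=36288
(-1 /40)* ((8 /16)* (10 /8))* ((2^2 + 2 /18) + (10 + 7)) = -95 /288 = -0.33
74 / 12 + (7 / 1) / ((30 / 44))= 493 / 30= 16.43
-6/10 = -0.60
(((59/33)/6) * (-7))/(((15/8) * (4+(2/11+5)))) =-1652/13635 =-0.12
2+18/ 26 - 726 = -9403/ 13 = -723.31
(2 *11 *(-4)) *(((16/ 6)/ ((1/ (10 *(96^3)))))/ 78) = -346030080/ 13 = -26617698.46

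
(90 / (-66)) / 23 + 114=28827 / 253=113.94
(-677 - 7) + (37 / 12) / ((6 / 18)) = -2699 / 4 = -674.75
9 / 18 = 1 / 2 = 0.50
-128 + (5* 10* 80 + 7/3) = 11623/3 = 3874.33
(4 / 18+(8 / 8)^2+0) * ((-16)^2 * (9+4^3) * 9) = 205568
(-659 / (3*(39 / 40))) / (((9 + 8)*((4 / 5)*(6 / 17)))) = -16475 / 351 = -46.94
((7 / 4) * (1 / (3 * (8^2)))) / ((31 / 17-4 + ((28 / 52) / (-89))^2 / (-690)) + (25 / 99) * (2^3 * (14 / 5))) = 604540581645 / 230823350643328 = 0.00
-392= -392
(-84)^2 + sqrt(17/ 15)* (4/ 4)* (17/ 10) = 7057.81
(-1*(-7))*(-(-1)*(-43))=-301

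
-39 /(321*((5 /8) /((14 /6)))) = -728 /1605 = -0.45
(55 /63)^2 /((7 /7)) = 3025 /3969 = 0.76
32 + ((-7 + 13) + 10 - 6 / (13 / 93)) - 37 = -415 / 13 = -31.92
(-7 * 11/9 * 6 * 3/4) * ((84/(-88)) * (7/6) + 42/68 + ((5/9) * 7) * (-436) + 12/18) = 79893317/1224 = 65272.32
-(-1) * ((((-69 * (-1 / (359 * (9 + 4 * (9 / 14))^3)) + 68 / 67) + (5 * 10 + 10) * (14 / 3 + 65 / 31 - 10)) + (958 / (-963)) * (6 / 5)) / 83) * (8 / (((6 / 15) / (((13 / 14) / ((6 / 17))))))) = -3035603926415721557 / 24634622515587021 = -123.23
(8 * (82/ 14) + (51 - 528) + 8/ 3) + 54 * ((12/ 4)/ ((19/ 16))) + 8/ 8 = -115732/ 399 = -290.06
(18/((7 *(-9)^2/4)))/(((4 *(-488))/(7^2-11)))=-19/7686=-0.00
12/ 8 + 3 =9/ 2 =4.50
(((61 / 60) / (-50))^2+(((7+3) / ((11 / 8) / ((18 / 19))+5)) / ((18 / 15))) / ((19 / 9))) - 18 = -2762196320629 / 158859000000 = -17.39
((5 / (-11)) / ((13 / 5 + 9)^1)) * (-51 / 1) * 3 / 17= 225 / 638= 0.35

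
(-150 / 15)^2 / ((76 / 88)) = 2200 / 19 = 115.79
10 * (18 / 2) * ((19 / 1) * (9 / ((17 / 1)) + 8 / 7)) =340290 / 119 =2859.58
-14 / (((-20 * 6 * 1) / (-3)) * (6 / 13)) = -91 / 120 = -0.76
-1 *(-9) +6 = 15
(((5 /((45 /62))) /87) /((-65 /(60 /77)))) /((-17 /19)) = 4712 /4441437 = 0.00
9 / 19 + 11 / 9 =290 / 171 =1.70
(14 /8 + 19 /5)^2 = 12321 /400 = 30.80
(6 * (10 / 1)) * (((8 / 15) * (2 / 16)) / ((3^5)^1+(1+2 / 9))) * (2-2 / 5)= 144 / 5495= 0.03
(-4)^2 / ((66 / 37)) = 8.97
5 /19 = 0.26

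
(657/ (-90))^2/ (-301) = -5329/ 30100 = -0.18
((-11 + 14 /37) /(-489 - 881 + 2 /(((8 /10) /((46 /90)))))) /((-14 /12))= -42444 /6380983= -0.01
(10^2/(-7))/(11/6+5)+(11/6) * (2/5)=-1.36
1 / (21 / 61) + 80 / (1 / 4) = 6781 / 21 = 322.90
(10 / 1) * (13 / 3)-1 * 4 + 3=127 / 3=42.33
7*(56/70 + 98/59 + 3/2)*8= 221.82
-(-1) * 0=0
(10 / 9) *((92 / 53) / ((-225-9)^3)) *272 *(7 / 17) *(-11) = 141680 / 763969401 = 0.00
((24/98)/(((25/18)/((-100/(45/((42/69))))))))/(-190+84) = 96/42665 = 0.00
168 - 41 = 127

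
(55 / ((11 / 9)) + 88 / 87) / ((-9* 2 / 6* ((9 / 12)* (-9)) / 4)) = 64048 / 7047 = 9.09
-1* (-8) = 8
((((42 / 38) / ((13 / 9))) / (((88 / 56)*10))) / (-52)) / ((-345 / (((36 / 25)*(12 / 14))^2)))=0.00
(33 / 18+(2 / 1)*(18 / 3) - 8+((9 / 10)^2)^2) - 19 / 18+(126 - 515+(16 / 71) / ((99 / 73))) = -26949182731 / 70290000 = -383.40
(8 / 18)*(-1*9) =-4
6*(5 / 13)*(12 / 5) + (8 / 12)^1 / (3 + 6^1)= 1970 / 351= 5.61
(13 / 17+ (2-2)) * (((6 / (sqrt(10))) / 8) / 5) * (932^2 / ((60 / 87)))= 61400859 * sqrt(10) / 4250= 45686.25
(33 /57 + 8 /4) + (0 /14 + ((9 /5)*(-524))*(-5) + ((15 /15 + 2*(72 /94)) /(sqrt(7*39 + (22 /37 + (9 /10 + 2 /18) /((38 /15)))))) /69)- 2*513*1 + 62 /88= 238*sqrt(4874765799) /7495905873 + 3087585 /836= 3693.29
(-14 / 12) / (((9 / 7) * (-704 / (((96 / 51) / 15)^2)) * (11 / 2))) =784 / 212436675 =0.00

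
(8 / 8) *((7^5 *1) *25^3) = 262609375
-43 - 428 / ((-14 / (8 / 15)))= -2803 / 105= -26.70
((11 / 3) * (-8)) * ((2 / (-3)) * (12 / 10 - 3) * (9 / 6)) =-264 / 5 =-52.80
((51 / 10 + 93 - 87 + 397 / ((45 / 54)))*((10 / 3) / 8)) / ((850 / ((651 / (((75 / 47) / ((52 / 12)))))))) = 1723631 / 4080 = 422.46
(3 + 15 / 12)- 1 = 13 / 4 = 3.25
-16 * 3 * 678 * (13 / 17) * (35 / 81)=-1645280 / 153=-10753.46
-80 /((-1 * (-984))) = -10 /123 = -0.08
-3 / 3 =-1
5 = 5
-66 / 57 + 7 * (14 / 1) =1840 / 19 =96.84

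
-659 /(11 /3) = -1977 /11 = -179.73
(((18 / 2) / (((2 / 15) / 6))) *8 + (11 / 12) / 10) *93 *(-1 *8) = -12053141 / 5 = -2410628.20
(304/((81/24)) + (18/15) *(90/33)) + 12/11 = 28048/297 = 94.44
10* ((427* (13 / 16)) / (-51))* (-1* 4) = 27755 / 102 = 272.11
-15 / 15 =-1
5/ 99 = 0.05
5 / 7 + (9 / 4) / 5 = 163 / 140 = 1.16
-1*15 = -15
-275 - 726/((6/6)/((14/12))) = -1122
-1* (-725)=725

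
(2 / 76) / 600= 1 / 22800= 0.00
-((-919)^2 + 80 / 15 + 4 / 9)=-7601101 / 9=-844566.78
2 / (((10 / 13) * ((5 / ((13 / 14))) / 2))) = 169 / 175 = 0.97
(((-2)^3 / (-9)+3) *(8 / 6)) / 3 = 140 / 81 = 1.73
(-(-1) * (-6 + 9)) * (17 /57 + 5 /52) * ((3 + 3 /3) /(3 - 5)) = -1169 /494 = -2.37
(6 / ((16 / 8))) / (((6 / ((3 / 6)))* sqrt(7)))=sqrt(7) / 28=0.09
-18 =-18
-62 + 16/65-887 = -948.75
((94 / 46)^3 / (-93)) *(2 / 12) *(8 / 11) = -415292 / 37340523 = -0.01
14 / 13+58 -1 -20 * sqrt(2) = 755 / 13 -20 * sqrt(2) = 29.79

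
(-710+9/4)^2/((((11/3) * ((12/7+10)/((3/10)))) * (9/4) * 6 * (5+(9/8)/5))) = 49.60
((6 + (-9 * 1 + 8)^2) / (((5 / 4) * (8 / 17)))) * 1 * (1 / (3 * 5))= 119 / 150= 0.79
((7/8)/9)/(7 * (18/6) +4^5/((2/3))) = 7/112104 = 0.00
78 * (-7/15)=-36.40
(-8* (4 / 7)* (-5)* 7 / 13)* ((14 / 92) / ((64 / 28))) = 0.82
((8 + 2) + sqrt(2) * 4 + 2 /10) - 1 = 4 * sqrt(2) + 46 /5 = 14.86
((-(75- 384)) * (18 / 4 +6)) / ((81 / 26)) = 9373 / 9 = 1041.44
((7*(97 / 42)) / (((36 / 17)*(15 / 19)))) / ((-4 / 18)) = -31331 / 720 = -43.52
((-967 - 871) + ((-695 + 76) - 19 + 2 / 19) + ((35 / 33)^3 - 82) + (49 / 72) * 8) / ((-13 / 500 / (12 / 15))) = 696802436800 / 8876439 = 78500.22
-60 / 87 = -20 / 29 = -0.69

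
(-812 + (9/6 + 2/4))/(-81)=10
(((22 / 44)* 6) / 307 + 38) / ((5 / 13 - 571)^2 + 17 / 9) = 0.00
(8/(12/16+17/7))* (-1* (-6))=1344/89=15.10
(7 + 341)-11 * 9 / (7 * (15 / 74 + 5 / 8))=567516 / 1715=330.91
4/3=1.33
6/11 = 0.55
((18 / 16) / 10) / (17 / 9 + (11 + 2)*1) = 0.01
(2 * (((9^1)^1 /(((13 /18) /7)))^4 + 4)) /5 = 23160014.68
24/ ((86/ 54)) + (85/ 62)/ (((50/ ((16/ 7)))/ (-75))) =10.37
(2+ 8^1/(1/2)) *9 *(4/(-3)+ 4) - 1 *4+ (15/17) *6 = 7366/17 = 433.29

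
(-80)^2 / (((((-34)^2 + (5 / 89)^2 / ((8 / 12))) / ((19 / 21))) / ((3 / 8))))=240798400 / 128193989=1.88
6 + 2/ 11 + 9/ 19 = 6.66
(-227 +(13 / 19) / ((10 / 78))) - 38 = -24668 / 95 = -259.66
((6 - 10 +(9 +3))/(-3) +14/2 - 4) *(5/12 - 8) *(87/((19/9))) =-7917/76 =-104.17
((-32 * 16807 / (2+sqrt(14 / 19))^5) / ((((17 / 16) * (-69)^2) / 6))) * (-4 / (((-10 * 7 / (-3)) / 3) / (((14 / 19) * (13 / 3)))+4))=6673961846150144 / 64622950690693- 400974011995648 * sqrt(266) / 64622950690693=2.08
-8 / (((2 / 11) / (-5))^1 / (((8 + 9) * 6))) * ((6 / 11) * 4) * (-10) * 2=-979200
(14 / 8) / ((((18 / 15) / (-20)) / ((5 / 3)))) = -875 / 18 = -48.61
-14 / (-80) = 7 / 40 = 0.18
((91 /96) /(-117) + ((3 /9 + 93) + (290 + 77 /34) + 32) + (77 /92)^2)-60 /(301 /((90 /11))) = 10719112072001 /25726311072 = 416.66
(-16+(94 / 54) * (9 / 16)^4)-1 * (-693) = 44379293 / 65536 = 677.17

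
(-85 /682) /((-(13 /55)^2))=23375 /10478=2.23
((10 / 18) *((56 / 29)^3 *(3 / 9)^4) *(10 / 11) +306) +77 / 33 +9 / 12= 241831498273 / 782301564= 309.13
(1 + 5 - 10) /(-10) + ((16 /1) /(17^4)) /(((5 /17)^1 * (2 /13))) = 0.40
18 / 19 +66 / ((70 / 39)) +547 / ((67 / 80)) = 30780961 / 44555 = 690.85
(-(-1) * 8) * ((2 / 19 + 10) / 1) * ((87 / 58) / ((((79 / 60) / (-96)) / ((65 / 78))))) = -11059200 / 1501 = -7367.89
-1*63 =-63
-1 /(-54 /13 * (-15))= -13 /810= -0.02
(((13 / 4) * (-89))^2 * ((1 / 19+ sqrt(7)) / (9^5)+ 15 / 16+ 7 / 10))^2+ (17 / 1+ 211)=263372918324853526241 * sqrt(7) / 678388773058560+ 38708719222434527678668908881 / 2062301870098022400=18770694103.62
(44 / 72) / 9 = 11 / 162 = 0.07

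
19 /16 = 1.19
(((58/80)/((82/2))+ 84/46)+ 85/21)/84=4666687/66538080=0.07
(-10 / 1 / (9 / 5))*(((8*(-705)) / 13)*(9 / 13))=282000 / 169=1668.64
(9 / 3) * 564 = 1692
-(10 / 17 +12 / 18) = -64 / 51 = -1.25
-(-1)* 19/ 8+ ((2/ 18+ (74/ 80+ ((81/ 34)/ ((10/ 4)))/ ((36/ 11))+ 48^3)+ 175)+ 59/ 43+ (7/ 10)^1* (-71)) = 110722.37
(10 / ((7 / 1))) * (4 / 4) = 10 / 7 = 1.43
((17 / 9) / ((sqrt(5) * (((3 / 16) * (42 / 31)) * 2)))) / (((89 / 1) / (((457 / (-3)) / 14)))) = -481678 * sqrt(5) / 5298615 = -0.20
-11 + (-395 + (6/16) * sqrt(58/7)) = -406 + 3 * sqrt(406)/56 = -404.92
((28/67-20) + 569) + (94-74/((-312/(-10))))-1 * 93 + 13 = 2932027/5226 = 561.05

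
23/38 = 0.61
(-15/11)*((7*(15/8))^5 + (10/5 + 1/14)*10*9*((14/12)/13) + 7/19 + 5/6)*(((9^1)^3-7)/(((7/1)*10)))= -179695954186871/32800768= -5478406.91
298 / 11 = 27.09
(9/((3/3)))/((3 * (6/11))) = 11/2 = 5.50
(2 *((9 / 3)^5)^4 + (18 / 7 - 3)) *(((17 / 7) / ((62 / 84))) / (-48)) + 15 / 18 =-2489564057821 / 5208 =-478026892.82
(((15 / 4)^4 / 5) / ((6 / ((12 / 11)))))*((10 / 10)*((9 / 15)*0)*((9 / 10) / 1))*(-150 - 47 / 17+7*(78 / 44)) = 0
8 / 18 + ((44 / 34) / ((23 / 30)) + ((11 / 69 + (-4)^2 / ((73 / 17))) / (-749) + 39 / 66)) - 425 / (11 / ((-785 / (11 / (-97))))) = -541442087652469 / 2024470602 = -267448.73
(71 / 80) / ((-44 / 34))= -1207 / 1760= -0.69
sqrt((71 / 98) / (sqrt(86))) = 2^(1 / 4) * 43^(3 / 4) * sqrt(71) / 602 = 0.28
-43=-43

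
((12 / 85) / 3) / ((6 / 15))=2 / 17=0.12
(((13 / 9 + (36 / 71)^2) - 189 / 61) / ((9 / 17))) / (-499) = 65717308 / 12428882919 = 0.01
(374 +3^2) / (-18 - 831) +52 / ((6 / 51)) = 374875 / 849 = 441.55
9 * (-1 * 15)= -135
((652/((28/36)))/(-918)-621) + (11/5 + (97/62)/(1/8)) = -33599248/55335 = -607.20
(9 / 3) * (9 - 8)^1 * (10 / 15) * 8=16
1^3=1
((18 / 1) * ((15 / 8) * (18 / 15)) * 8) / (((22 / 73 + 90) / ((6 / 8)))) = 17739 / 6592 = 2.69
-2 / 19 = -0.11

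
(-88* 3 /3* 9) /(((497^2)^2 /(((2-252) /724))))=49500 /11043433740661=0.00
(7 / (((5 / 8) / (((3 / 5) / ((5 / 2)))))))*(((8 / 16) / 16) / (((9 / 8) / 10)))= 56 / 75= 0.75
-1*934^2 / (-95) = 872356 / 95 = 9182.69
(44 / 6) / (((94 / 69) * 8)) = 253 / 376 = 0.67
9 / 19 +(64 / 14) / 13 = 1427 / 1729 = 0.83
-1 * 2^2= -4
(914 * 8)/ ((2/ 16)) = 58496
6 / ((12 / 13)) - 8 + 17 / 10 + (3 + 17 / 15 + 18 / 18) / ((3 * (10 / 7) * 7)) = 167 / 450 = 0.37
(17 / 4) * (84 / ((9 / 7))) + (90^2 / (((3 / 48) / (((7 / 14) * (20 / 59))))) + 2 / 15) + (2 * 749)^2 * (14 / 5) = 372021851 / 59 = 6305455.10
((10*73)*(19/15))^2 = 7695076/9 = 855008.44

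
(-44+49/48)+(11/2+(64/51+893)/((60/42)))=588.50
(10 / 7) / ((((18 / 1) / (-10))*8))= -25 / 252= -0.10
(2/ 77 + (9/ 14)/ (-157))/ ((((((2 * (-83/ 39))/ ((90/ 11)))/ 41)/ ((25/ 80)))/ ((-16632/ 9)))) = 570962925/ 573364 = 995.81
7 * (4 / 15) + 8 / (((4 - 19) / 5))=-4 / 5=-0.80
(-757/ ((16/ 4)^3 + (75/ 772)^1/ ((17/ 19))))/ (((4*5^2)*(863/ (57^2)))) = -8069596533/ 18152363575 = -0.44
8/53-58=-3066/53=-57.85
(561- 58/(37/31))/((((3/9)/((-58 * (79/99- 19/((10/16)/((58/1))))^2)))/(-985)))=272777877138829.03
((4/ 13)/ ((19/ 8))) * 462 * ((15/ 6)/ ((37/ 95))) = 184800/ 481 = 384.20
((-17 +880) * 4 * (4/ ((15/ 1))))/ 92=3452/ 345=10.01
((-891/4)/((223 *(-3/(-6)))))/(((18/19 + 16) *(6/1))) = -5643/287224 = -0.02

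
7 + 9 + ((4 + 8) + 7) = 35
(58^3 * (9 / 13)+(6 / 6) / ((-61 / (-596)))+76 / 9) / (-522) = -482089196 / 1862757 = -258.80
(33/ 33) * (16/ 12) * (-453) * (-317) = 191468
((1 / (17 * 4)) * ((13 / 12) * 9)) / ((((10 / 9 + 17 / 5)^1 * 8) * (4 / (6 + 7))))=22815 / 1766912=0.01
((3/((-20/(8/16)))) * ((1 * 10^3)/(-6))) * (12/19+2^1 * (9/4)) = 4875/76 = 64.14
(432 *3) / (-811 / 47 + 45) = 7614 / 163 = 46.71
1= 1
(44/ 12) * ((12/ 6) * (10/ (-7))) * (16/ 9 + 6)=-2200/ 27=-81.48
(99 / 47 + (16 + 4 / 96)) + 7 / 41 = 18.32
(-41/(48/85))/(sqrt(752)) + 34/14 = 17/7 - 3485 * sqrt(47)/9024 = -0.22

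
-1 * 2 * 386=-772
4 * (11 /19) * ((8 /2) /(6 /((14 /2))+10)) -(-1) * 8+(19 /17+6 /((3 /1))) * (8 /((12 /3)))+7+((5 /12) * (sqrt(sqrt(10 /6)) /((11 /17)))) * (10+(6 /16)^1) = 7055 * 3^(3 /4) * 5^(1 /4) /3168+135557 /6137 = 29.68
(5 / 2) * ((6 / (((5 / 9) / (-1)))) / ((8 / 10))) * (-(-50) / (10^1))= -675 / 4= -168.75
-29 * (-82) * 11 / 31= 26158 / 31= 843.81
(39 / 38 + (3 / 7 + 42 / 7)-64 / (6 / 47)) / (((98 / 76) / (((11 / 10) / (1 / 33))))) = -9537583 / 686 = -13903.18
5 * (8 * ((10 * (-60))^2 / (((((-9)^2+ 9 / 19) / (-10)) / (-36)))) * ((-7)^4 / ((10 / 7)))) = 4598395200000 / 43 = 106939423255.81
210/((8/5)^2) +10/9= 83.14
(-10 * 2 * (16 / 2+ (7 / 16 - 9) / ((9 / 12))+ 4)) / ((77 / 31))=-155 / 33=-4.70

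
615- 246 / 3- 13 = 520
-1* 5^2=-25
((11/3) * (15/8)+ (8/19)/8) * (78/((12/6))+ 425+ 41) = 3498.45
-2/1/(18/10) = -10/9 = -1.11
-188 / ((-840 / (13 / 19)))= 611 / 3990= 0.15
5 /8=0.62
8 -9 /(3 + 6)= 7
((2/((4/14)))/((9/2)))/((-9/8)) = -112/81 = -1.38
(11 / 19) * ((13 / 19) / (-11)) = -13 / 361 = -0.04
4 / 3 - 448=-1340 / 3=-446.67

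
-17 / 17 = -1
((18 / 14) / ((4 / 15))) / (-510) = -9 / 952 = -0.01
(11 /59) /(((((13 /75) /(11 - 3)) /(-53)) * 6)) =-58300 /767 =-76.01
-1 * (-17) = 17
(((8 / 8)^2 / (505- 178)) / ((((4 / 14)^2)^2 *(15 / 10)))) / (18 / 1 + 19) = 2401 / 290376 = 0.01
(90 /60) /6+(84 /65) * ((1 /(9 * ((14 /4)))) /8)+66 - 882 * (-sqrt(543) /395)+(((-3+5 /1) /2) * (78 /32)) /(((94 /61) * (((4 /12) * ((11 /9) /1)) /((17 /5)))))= 131.49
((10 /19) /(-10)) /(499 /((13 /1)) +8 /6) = -39 /29431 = -0.00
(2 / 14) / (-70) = -1 / 490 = -0.00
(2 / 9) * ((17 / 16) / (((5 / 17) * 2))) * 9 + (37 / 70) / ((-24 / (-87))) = 5.53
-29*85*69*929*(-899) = 142050059535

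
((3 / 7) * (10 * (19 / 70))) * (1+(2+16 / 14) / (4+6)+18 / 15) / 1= 5016 / 1715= 2.92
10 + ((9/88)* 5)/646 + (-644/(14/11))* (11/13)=-309025143/739024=-418.15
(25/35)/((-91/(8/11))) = -40/7007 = -0.01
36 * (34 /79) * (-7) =-8568 /79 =-108.46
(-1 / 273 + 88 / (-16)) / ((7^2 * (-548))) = 3005 / 14661192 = 0.00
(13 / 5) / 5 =13 / 25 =0.52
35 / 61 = 0.57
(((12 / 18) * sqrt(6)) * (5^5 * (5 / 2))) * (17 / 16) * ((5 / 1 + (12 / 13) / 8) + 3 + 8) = 111296875 * sqrt(6) / 1248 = 218445.96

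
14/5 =2.80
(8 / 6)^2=16 / 9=1.78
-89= -89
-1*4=-4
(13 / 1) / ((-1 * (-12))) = 13 / 12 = 1.08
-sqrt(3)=-1.73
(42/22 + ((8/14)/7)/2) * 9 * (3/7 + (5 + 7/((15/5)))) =513939/3773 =136.21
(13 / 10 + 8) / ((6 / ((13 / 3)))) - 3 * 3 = -137 / 60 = -2.28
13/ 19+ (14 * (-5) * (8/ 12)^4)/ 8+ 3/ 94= -146441/ 144666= -1.01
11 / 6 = 1.83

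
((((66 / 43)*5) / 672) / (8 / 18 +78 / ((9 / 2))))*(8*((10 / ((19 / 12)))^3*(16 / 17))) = 42768000 / 35097503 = 1.22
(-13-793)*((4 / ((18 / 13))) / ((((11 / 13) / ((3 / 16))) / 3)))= -68107 / 44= -1547.89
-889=-889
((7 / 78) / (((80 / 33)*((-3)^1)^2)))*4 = 77 / 4680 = 0.02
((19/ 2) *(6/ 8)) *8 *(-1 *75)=-4275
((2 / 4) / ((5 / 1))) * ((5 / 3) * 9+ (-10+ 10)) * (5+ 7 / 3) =11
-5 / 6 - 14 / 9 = -43 / 18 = -2.39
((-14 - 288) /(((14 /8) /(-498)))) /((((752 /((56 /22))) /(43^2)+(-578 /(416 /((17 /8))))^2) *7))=3079922809307136 /2226970427465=1383.01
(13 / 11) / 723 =13 / 7953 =0.00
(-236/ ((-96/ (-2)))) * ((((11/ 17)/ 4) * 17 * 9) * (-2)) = 1947/ 8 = 243.38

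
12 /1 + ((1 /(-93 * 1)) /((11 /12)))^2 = 1395388 /116281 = 12.00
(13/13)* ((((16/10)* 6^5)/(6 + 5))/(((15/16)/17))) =5640192/275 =20509.79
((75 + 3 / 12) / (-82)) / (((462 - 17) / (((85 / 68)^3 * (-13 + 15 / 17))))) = 775075 / 15880448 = 0.05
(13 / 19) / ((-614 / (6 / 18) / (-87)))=0.03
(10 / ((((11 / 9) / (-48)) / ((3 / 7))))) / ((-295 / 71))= 184032 / 4543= 40.51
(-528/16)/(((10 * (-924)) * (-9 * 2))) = -0.00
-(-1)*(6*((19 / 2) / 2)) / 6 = 19 / 4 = 4.75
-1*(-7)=7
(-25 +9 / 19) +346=6108 / 19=321.47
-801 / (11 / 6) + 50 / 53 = -254168 / 583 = -435.97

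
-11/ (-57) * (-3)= -0.58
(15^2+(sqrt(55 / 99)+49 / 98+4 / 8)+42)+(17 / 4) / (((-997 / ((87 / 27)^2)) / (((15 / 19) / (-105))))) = sqrt(5) / 3+11514024329 / 42962724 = 268.75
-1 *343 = -343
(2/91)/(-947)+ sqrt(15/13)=-2/86177+ sqrt(195)/13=1.07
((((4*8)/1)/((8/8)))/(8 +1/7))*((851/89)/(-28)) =-6808/5073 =-1.34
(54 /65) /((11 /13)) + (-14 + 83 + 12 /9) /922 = 160969 /152130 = 1.06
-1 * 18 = -18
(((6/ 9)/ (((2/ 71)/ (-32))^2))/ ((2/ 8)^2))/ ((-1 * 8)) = -5161984/ 3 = -1720661.33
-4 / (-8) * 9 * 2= 9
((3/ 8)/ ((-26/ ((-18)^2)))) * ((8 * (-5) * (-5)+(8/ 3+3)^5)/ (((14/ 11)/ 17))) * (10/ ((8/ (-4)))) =1373007295/ 728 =1885999.03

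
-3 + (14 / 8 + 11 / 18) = -23 / 36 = -0.64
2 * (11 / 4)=11 / 2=5.50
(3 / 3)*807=807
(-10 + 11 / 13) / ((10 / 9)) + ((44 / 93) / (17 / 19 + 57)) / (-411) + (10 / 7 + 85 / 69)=-22312309849 / 4000036950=-5.58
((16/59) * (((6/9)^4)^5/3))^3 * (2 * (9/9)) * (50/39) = 472236648286964521369600/9167685141262126980625077045396752487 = 0.00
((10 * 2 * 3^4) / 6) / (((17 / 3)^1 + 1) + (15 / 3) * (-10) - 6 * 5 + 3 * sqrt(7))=-178200 / 47833 - 7290 * sqrt(7) / 47833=-4.13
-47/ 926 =-0.05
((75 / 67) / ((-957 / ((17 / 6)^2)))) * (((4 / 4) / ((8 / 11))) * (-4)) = 7225 / 139896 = 0.05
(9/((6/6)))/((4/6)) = 27/2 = 13.50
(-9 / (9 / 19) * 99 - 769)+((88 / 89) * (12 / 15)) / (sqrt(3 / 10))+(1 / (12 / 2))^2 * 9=-10599 / 4+352 * sqrt(30) / 1335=-2648.31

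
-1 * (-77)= 77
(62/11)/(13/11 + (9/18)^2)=248/63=3.94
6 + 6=12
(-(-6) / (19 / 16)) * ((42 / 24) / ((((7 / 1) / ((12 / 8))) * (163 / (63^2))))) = 142884 / 3097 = 46.14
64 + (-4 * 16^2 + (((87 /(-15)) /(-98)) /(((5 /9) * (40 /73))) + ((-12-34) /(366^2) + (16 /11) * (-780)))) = -75608476551913 /36101142000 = -2094.35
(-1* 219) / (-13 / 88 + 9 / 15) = -96360 / 199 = -484.22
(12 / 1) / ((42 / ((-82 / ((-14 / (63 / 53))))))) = 738 / 371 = 1.99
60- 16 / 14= 412 / 7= 58.86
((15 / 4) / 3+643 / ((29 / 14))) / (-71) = -36153 / 8236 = -4.39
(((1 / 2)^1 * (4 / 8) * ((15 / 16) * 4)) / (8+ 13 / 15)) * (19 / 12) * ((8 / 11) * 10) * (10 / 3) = 625 / 154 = 4.06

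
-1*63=-63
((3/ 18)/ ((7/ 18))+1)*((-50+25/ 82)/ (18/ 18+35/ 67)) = -1365125/ 29274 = -46.63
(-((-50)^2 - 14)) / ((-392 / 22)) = 13673 / 98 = 139.52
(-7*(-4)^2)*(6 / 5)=-672 / 5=-134.40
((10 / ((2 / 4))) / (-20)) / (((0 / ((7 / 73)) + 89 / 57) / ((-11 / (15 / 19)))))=3971 / 445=8.92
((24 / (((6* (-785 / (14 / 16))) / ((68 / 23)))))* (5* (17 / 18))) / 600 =-2023 / 19499400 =-0.00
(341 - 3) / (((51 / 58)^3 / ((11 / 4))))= 181356604 / 132651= 1367.17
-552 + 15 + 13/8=-4283/8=-535.38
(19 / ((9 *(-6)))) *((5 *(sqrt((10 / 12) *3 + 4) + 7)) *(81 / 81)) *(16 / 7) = -760 / 27 - 380 *sqrt(26) / 189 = -38.40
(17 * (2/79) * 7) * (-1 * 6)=-1428/79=-18.08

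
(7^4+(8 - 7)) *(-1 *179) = -429958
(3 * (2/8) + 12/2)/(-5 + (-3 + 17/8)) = -54/47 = -1.15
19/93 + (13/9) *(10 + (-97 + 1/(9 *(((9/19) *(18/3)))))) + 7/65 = -125.30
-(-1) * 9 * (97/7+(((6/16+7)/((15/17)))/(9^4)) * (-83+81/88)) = 6669850837/53887680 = 123.77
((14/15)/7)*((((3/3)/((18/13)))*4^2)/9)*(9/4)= 0.39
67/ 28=2.39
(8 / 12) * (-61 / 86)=-61 / 129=-0.47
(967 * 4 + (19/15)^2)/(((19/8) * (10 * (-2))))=-1741322/21375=-81.47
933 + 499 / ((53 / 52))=75397 / 53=1422.58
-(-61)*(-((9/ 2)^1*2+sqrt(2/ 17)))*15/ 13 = -8235/ 13 - 915*sqrt(34)/ 221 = -657.60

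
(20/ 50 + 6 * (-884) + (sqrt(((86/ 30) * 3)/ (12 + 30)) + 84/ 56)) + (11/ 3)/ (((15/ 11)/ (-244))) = -536237/ 90 + sqrt(9030)/ 210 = -5957.74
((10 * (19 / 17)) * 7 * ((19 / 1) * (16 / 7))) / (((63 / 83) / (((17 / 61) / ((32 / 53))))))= 2066.14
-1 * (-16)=16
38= 38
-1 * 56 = -56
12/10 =6/5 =1.20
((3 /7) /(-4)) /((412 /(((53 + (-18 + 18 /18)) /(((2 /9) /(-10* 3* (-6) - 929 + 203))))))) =9477 /412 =23.00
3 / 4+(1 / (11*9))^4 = 288178807 / 384238404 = 0.75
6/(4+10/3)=0.82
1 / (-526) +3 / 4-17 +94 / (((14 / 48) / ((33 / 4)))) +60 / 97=1888075905 / 714308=2643.22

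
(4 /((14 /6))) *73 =876 /7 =125.14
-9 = -9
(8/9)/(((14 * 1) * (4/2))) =2/63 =0.03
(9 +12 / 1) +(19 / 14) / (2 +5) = 2077 / 98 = 21.19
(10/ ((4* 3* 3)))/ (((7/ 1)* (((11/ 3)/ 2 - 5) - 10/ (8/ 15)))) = -10/ 5523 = -0.00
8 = 8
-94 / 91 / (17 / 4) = -376 / 1547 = -0.24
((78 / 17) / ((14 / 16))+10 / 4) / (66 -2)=0.12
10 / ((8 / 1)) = 5 / 4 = 1.25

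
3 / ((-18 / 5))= -5 / 6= -0.83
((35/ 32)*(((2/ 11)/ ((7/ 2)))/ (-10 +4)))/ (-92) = 5/ 48576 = 0.00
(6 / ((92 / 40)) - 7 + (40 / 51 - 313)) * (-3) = 371380 / 391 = 949.82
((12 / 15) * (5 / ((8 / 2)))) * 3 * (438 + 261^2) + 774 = 206451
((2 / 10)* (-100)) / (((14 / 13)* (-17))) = 130 / 119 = 1.09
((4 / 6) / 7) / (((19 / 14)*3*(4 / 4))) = 4 / 171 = 0.02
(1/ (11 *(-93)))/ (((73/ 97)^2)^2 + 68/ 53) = -4692051893/ 7698175132263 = -0.00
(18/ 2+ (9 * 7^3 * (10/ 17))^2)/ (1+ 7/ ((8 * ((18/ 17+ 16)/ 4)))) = 184238836860/ 67337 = 2736071.36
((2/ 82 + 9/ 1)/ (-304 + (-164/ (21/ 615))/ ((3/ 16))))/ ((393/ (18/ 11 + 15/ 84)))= -103415/ 64316049248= -0.00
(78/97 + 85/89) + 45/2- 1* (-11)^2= -1670327/17266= -96.74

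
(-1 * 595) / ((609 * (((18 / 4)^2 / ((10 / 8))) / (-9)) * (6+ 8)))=425 / 10962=0.04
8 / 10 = 4 / 5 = 0.80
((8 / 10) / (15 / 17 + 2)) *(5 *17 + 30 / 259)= 299812 / 12691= 23.62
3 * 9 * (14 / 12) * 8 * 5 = 1260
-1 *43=-43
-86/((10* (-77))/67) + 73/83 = 267228/31955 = 8.36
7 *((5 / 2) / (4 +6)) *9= 15.75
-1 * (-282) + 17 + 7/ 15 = 4492/ 15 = 299.47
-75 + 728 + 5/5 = 654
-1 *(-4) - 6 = -2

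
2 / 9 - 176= -1582 / 9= -175.78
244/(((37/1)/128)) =31232/37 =844.11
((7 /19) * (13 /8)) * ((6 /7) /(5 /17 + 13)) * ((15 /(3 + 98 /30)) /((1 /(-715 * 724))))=-19305482625 /403636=-47828.94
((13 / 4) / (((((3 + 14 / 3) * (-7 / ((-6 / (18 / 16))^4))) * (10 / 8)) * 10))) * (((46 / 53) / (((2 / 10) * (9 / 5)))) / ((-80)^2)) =-3328 / 2253825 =-0.00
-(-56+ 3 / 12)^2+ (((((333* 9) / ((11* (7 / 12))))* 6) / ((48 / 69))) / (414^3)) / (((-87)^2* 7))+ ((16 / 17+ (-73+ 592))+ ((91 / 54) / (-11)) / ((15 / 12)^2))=-56974982103535313 / 22013196697800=-2588.22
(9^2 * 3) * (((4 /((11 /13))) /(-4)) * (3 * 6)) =-56862 /11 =-5169.27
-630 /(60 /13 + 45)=-546 /43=-12.70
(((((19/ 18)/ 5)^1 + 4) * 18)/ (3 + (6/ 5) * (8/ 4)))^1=379/ 27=14.04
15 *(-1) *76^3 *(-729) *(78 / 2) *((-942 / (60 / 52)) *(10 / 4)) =-382091323573440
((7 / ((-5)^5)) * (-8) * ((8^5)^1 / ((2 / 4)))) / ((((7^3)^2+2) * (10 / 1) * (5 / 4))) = 7340032 / 9191484375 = 0.00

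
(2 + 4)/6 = 1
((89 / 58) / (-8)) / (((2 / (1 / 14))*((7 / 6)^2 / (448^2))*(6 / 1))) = -34176 / 203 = -168.35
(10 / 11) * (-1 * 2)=-20 / 11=-1.82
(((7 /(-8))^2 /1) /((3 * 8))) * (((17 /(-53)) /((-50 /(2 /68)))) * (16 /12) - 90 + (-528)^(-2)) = -1628999989603 /567381196800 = -2.87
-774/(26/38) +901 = -2993/13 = -230.23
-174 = -174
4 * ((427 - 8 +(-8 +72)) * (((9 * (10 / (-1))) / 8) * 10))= -217350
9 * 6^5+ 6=69990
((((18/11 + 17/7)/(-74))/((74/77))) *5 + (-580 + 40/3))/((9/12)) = -9313895/12321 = -755.94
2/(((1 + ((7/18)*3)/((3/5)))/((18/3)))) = 216/53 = 4.08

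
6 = 6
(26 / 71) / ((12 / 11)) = 0.34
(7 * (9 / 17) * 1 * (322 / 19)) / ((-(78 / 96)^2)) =-5193216 / 54587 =-95.14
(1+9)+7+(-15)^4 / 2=50659 / 2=25329.50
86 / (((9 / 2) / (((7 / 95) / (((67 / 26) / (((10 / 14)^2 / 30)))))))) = 2236 / 240597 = 0.01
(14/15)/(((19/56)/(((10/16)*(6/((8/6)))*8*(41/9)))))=16072/57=281.96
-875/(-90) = 175/18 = 9.72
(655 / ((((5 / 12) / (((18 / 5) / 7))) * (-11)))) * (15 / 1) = -84888 / 77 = -1102.44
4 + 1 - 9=-4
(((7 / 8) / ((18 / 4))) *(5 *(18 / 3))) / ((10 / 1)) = 0.58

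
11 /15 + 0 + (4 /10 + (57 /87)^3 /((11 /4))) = 4972283 /4024185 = 1.24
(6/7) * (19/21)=38/49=0.78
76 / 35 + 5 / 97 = 7547 / 3395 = 2.22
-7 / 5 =-1.40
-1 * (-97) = 97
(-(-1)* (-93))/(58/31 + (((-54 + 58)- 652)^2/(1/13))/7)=-20181/169221718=-0.00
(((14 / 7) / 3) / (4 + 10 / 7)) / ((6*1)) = 0.02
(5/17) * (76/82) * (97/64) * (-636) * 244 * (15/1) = -1340644275/1394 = -961724.73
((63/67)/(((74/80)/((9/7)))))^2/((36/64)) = 18662400/6145441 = 3.04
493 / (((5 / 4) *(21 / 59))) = 116348 / 105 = 1108.08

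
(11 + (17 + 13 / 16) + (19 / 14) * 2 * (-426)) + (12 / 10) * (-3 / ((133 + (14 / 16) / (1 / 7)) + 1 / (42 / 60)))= -4969744231 / 4407760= -1127.50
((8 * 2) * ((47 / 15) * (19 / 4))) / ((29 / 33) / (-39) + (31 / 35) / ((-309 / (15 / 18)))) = -736567832 / 77085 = -9555.27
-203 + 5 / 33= -6694 / 33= -202.85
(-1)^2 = 1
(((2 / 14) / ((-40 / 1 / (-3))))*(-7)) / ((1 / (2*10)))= -3 / 2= -1.50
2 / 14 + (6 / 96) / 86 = 1383 / 9632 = 0.14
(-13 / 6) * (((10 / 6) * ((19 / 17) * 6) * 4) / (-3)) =4940 / 153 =32.29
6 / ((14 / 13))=39 / 7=5.57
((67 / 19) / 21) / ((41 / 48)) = 1072 / 5453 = 0.20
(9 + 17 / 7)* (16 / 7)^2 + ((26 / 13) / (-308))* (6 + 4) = 225035 / 3773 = 59.64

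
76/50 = 38/25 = 1.52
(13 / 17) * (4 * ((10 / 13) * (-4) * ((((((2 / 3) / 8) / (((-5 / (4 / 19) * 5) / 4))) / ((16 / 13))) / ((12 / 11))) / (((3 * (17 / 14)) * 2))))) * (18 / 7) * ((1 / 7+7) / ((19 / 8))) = 0.02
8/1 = 8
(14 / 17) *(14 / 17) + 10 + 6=4820 / 289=16.68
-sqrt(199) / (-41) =sqrt(199) / 41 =0.34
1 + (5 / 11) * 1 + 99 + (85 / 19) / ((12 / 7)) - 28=75.06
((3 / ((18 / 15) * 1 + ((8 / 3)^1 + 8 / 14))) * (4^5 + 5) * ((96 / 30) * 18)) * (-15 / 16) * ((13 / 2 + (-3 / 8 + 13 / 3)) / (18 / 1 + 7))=-146444193 / 9320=-15712.90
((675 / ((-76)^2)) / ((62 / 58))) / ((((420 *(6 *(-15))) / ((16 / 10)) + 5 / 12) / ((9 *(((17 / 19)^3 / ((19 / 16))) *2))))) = -4154629320 / 82691086611389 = -0.00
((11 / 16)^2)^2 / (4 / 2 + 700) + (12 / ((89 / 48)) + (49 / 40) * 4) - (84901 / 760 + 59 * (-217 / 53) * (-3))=-17009060759083261 / 20616100577280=-825.04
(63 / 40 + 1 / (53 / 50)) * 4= 5339 / 530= 10.07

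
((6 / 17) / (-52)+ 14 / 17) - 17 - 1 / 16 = -57445 / 3536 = -16.25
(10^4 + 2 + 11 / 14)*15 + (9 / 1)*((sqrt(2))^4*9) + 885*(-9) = 1993611 / 14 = 142400.79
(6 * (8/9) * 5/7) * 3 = 80/7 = 11.43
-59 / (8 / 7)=-51.62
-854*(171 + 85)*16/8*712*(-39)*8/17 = 97132019712/17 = 5713648218.35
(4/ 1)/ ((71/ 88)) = 352/ 71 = 4.96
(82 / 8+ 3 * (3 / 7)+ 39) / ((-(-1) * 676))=1415 / 18928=0.07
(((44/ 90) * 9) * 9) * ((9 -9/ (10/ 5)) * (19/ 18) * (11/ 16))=20691/ 160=129.32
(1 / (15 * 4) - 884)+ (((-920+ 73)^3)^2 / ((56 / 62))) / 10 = 4905523612662029693 / 120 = 40879363438850247.44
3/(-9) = -1/3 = -0.33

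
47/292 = 0.16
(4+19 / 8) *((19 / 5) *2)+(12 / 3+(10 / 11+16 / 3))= 38737 / 660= 58.69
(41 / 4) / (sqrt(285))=41 *sqrt(285) / 1140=0.61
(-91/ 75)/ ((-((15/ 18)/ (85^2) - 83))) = -52598/ 3598045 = -0.01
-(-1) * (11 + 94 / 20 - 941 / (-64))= 9729 / 320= 30.40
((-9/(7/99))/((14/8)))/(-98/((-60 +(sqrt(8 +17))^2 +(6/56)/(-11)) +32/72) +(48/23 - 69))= 872683020/768816517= 1.14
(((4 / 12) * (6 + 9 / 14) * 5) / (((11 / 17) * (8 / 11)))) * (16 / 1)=2635 / 7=376.43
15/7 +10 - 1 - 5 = 43/7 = 6.14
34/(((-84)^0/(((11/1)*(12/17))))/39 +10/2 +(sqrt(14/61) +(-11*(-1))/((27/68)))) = 2311378599816/2223001601995 - 8109582624*sqrt(854)/15561011213965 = 1.02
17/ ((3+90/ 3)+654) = 17/ 687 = 0.02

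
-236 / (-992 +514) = 118 / 239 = 0.49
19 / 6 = 3.17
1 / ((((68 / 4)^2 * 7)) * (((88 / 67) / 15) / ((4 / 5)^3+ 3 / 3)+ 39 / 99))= 59697 / 54568691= 0.00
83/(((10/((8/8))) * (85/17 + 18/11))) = 913/730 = 1.25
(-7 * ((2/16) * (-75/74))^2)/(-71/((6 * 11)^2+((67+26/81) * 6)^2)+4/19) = -11419787728125/21355612288352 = -0.53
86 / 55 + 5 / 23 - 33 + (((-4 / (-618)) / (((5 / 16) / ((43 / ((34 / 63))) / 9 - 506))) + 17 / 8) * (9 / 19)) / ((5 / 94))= -87530546127 / 841705700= -103.99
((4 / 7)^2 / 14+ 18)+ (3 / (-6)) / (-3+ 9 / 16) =243842 / 13377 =18.23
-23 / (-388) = 23 / 388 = 0.06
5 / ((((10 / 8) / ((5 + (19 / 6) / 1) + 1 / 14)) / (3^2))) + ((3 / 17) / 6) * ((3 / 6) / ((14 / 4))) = 70585 / 238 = 296.58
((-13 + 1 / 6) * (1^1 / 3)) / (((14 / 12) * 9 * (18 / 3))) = -11 / 162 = -0.07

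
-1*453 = -453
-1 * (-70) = 70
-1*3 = -3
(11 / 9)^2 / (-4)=-121 / 324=-0.37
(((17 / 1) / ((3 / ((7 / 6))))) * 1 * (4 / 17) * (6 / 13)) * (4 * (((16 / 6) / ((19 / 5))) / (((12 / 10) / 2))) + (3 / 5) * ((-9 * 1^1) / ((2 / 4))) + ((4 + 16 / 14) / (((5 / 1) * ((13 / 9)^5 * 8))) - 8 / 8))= -63120733334 / 12380765085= -5.10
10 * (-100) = -1000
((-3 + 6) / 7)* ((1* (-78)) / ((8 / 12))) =-351 / 7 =-50.14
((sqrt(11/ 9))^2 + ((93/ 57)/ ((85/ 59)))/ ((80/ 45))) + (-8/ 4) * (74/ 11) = -29662601/ 2558160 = -11.60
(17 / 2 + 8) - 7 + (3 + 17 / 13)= 359 / 26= 13.81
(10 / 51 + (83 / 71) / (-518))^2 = 0.04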